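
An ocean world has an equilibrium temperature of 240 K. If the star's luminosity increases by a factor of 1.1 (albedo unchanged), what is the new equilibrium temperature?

T_eq ∝ L^(1/4) · d^(−1/2).
T′ = 240 × 1.1^(1/4) = 246 K.

T_eq ≈ 246 K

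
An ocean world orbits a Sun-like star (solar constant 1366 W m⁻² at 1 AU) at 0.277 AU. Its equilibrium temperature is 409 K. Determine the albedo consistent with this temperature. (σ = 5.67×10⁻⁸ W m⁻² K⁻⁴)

A ≈ 0.64

Flux at 0.277 AU: S = 1366/0.277² = 1.78×10⁴ W m⁻².
From T_eq⁴ = S(1−A)/(4σ): 1−A = 4σT_eq⁴/S.
1−A = 4 × 5.67×10⁻⁸ × (409)⁴ / 1.78×10⁴ = 0.356.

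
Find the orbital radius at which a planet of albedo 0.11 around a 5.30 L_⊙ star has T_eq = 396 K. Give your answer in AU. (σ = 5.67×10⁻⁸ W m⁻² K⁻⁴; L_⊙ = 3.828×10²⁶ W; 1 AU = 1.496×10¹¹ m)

d ≈ 1.07 AU

L = 5.30 × 3.828×10²⁶ = 2.03×10²⁷ W.
From T_eq⁴ = L(1−A)/(16πσd²): d = √[L(1−A)/(16πσT_eq⁴)].
d = √[2.03×10²⁷ × 0.89 / (16π × 5.67×10⁻⁸ × (396)⁴)] = 1.61×10¹¹ m = 1.07 AU.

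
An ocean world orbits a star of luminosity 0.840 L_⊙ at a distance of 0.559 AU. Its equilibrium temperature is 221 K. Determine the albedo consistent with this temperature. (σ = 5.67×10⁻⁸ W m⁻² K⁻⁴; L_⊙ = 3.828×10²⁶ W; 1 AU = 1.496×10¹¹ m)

d = 0.559 AU = 8.36×10¹⁰ m.
L = 0.840 × 3.828×10²⁶ = 3.22×10²⁶ W.
Flux: S = L/(4πd²) = 3.22×10²⁶/(4π×(8.36×10¹⁰)²) = 3660 W m⁻².
From T_eq⁴ = S(1−A)/(4σ): 1−A = 4σT_eq⁴/S.
1−A = 4 × 5.67×10⁻⁸ × (221)⁴ / 3660 = 0.148.

A ≈ 0.85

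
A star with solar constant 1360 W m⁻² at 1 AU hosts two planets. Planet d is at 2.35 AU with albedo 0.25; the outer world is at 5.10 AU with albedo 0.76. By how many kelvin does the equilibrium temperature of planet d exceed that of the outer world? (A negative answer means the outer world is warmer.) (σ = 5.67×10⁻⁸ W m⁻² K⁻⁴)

T_eq = [S₀(1−A)/(4σd²)]^(1/4), so T ∝ (1−A)^(1/4) / √d.
T₁ = [1360×0.75/(4×5.67×10⁻⁸×2.35²)]^(1/4) = 168.93 K.
T₂ = [1360×0.24/(4×5.67×10⁻⁸×5.10²)]^(1/4) = 86.25 K.

ΔT ≈ 82.7 K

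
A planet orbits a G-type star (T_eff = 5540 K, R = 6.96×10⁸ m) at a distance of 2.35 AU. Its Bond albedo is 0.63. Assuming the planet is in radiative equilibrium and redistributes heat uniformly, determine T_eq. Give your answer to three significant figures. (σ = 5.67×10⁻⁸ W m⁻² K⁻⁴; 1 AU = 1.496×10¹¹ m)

d = 2.35 AU = 3.52×10¹¹ m.
L = 4πR_⋆²σT_⋆⁴ = 4π(6.96×10⁸)² × 5.67×10⁻⁸ × (5540)⁴ = 3.25×10²⁶ W.
S = L/(4πd²) = 209 W m⁻².
Energy balance: absorbed = emitted ⇒ πR²·S(1−A) = 4πR²·σT_eq⁴, so T_eq⁴ = S(1−A)/(4σ).
T_eq = [209 × 0.37 / (4 × 5.67×10⁻⁸)]^(1/4) = (3.42×10⁸)^(1/4) = 136 K.

T_eq ≈ 136 K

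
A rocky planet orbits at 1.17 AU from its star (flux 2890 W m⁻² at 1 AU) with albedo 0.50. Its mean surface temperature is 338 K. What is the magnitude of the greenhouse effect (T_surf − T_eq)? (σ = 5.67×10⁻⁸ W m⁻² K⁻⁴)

ΔT ≈ 76.8 K

S = 2890/1.17² = 2111 W m⁻².
T_eq = [S(1−A)/(4σ)]^(1/4) = [2111×0.50/(4×5.67×10⁻⁸)]^(1/4) = 261.2 K.
ΔT = T_surf − T_eq = 338 − 261.2.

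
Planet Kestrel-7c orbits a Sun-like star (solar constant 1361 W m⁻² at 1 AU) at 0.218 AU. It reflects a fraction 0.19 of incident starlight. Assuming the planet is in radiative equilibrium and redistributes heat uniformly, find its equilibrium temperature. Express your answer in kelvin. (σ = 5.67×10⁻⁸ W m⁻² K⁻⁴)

T_eq ≈ 566 K

Flux at 0.218 AU: S = 1361/0.218² = 2.86×10⁴ W m⁻².
Energy balance: absorbed = emitted ⇒ πR²·S(1−A) = 4πR²·σT_eq⁴, so T_eq⁴ = S(1−A)/(4σ).
T_eq = [2.86×10⁴ × 0.81 / (4 × 5.67×10⁻⁸)]^(1/4) = (1.02×10¹¹)^(1/4) = 566 K.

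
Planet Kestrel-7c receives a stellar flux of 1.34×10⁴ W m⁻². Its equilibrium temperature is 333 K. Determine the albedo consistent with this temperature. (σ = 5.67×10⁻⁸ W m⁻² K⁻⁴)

A ≈ 0.79

From T_eq⁴ = S(1−A)/(4σ): 1−A = 4σT_eq⁴/S.
1−A = 4 × 5.67×10⁻⁸ × (333)⁴ / 1.34×10⁴ = 0.208.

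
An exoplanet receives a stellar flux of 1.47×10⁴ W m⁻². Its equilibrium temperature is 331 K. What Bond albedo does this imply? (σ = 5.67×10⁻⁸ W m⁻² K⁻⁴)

From T_eq⁴ = S(1−A)/(4σ): 1−A = 4σT_eq⁴/S.
1−A = 4 × 5.67×10⁻⁸ × (331)⁴ / 1.47×10⁴ = 0.185.

A ≈ 0.81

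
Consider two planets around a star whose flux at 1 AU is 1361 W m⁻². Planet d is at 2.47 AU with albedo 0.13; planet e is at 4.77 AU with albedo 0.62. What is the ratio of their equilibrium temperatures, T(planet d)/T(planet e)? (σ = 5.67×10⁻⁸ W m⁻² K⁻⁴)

T_eq = [S₀(1−A)/(4σd²)]^(1/4), so T ∝ (1−A)^(1/4) / √d.
T₁ = [1361×0.87/(4×5.67×10⁻⁸×2.47²)]^(1/4) = 171.04 K.
T₂ = [1361×0.38/(4×5.67×10⁻⁸×4.77²)]^(1/4) = 100.06 K.

T₁/T₂ ≈ 1.709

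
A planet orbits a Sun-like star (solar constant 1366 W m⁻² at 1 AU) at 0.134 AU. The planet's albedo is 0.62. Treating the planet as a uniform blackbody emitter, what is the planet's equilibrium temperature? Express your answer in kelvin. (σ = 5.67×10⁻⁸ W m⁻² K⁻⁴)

Flux at 0.134 AU: S = 1366/0.134² = 7.61×10⁴ W m⁻².
Energy balance: absorbed = emitted ⇒ πR²·S(1−A) = 4πR²·σT_eq⁴, so T_eq⁴ = S(1−A)/(4σ).
T_eq = [7.61×10⁴ × 0.38 / (4 × 5.67×10⁻⁸)]^(1/4) = (1.27×10¹¹)^(1/4) = 598 K.

T_eq ≈ 598 K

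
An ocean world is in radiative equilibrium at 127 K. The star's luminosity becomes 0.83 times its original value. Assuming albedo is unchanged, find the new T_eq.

T_eq ∝ L^(1/4) · d^(−1/2).
T′ = 127 × 0.83^(1/4) = 121 K.

T_eq ≈ 121 K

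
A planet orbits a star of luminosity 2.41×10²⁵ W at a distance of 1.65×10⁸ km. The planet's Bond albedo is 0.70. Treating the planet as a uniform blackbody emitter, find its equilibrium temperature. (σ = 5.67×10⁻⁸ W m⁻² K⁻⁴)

d = 1.65×10⁸ km = 1.65×10¹¹ m.
Flux: S = L/(4πd²) = 2.41×10²⁵/(4π×(1.65×10¹¹)²) = 70.4 W m⁻².
Energy balance: absorbed = emitted ⇒ πR²·S(1−A) = 4πR²·σT_eq⁴, so T_eq⁴ = S(1−A)/(4σ).
T_eq = [70.4 × 0.30 / (4 × 5.67×10⁻⁸)]^(1/4) = (9.32×10⁷)^(1/4) = 98.2 K.

T_eq ≈ 98.2 K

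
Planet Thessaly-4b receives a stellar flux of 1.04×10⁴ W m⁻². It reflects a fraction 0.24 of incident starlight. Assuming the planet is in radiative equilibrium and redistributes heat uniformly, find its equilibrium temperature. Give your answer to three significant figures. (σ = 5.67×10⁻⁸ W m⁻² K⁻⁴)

Energy balance: absorbed = emitted ⇒ πR²·S(1−A) = 4πR²·σT_eq⁴, so T_eq⁴ = S(1−A)/(4σ).
T_eq = [1.04×10⁴ × 0.76 / (4 × 5.67×10⁻⁸)]^(1/4) = (3.49×10¹⁰)^(1/4) = 432 K.

T_eq ≈ 432 K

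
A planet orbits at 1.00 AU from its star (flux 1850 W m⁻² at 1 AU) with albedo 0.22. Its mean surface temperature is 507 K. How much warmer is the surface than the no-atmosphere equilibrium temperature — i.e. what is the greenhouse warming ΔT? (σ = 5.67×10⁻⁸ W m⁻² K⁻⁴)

ΔT ≈ 224.6 K

S = 1850/1.00² = 1850 W m⁻².
T_eq = [S(1−A)/(4σ)]^(1/4) = [1850×0.78/(4×5.67×10⁻⁸)]^(1/4) = 282.4 K.
ΔT = T_surf − T_eq = 507 − 282.4.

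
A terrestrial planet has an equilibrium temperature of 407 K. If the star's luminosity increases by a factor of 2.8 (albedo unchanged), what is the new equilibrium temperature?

T_eq ∝ L^(1/4) · d^(−1/2).
T′ = 407 × 2.8^(1/4) = 526 K.

T_eq ≈ 526 K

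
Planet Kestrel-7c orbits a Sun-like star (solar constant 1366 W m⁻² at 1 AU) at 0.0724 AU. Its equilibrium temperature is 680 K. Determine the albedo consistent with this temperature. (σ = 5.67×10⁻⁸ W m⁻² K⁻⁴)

Flux at 0.0724 AU: S = 1366/0.0724² = 2.61×10⁵ W m⁻².
From T_eq⁴ = S(1−A)/(4σ): 1−A = 4σT_eq⁴/S.
1−A = 4 × 5.67×10⁻⁸ × (680)⁴ / 2.61×10⁵ = 0.186.

A ≈ 0.81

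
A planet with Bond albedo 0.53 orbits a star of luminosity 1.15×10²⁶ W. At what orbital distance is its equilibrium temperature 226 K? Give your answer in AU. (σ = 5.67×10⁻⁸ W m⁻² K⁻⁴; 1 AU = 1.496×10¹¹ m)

From T_eq⁴ = L(1−A)/(16πσd²): d = √[L(1−A)/(16πσT_eq⁴)].
d = √[1.15×10²⁶ × 0.47 / (16π × 5.67×10⁻⁸ × (226)⁴)] = 8.53×10¹⁰ m = 0.570 AU.

d ≈ 0.570 AU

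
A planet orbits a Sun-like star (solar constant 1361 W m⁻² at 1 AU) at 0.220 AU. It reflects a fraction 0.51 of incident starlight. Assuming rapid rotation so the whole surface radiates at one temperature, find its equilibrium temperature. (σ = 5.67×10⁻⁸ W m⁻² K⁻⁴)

Flux at 0.220 AU: S = 1361/0.220² = 2.81×10⁴ W m⁻².
Energy balance: absorbed = emitted ⇒ πR²·S(1−A) = 4πR²·σT_eq⁴, so T_eq⁴ = S(1−A)/(4σ).
T_eq = [2.81×10⁴ × 0.49 / (4 × 5.67×10⁻⁸)]^(1/4) = (6.08×10¹⁰)^(1/4) = 496 K.

T_eq ≈ 496 K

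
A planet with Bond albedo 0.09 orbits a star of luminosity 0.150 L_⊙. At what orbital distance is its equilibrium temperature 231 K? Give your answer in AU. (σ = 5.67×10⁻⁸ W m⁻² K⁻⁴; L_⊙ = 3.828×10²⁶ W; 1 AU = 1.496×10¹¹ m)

L = 0.150 × 3.828×10²⁶ = 5.74×10²⁵ W.
From T_eq⁴ = L(1−A)/(16πσd²): d = √[L(1−A)/(16πσT_eq⁴)].
d = √[5.74×10²⁵ × 0.91 / (16π × 5.67×10⁻⁸ × (231)⁴)] = 8.02×10¹⁰ m = 0.536 AU.

d ≈ 0.536 AU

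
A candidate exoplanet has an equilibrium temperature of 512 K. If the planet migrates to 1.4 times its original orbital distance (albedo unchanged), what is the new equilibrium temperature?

T_eq ∝ L^(1/4) · d^(−1/2).
T′ = 512 / 1.4^(1/2) = 433 K.

T_eq ≈ 433 K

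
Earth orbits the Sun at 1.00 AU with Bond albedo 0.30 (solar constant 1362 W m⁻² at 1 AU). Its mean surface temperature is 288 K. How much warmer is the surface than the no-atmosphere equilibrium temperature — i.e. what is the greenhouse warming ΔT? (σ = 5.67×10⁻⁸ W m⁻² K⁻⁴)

ΔT ≈ 33.4 K

S = 1362/1.00² = 1362 W m⁻².
T_eq = [S(1−A)/(4σ)]^(1/4) = [1362×0.70/(4×5.67×10⁻⁸)]^(1/4) = 254.6 K.
ΔT = T_surf − T_eq = 288 − 254.6.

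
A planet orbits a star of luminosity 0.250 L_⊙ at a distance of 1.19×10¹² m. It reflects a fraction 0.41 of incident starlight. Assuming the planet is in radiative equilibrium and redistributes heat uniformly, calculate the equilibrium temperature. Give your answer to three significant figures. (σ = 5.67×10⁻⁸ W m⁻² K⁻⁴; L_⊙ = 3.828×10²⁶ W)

T_eq ≈ 61.2 K

L = 0.250 × 3.828×10²⁶ = 9.57×10²⁵ W.
Flux: S = L/(4πd²) = 9.57×10²⁵/(4π×(1.19×10¹²)²) = 5.38 W m⁻².
Energy balance: absorbed = emitted ⇒ πR²·S(1−A) = 4πR²·σT_eq⁴, so T_eq⁴ = S(1−A)/(4σ).
T_eq = [5.38 × 0.59 / (4 × 5.67×10⁻⁸)]^(1/4) = (1.40×10⁷)^(1/4) = 61.2 K.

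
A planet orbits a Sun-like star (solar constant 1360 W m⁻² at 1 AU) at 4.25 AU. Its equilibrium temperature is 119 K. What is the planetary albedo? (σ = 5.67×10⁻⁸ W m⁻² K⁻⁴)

A ≈ 0.40

Flux at 4.25 AU: S = 1360/4.25² = 75.3 W m⁻².
From T_eq⁴ = S(1−A)/(4σ): 1−A = 4σT_eq⁴/S.
1−A = 4 × 5.67×10⁻⁸ × (119)⁴ / 75.3 = 0.604.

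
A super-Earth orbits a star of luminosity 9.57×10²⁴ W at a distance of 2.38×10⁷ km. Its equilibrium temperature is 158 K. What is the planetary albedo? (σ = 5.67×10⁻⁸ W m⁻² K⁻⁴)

A ≈ 0.89

d = 2.38×10⁷ km = 2.38×10¹⁰ m.
Flux: S = L/(4πd²) = 9.57×10²⁴/(4π×(2.38×10¹⁰)²) = 1340 W m⁻².
From T_eq⁴ = S(1−A)/(4σ): 1−A = 4σT_eq⁴/S.
1−A = 4 × 5.67×10⁻⁸ × (158)⁴ / 1340 = 0.105.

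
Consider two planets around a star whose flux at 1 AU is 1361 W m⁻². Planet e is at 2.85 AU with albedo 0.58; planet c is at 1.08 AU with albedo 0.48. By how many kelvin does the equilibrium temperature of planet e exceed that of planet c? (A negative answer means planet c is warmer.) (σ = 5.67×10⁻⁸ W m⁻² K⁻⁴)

T_eq = [S₀(1−A)/(4σd²)]^(1/4), so T ∝ (1−A)^(1/4) / √d.
T₁ = [1361×0.42/(4×5.67×10⁻⁸×2.85²)]^(1/4) = 132.72 K.
T₂ = [1361×0.52/(4×5.67×10⁻⁸×1.08²)]^(1/4) = 227.43 K.

ΔT ≈ -94.7 K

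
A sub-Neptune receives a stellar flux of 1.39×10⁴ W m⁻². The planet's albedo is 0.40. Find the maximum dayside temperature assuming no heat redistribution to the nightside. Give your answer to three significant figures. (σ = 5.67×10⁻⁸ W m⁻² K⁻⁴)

With no redistribution each surface element balances locally: S(1−A) = σT⁴.
T = [1.39×10⁴ × 0.60 / 5.67×10⁻⁸]^(1/4) = (1.47×10¹¹)^(1/4) = 619 K.

T_ss ≈ 619 K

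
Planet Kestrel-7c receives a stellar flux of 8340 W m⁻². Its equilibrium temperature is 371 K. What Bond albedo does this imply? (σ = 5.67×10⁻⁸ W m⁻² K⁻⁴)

A ≈ 0.48

From T_eq⁴ = S(1−A)/(4σ): 1−A = 4σT_eq⁴/S.
1−A = 4 × 5.67×10⁻⁸ × (371)⁴ / 8340 = 0.515.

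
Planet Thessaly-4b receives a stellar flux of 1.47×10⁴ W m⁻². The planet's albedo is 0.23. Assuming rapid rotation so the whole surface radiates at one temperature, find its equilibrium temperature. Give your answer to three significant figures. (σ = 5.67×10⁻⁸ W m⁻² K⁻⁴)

T_eq ≈ 473 K

Energy balance: absorbed = emitted ⇒ πR²·S(1−A) = 4πR²·σT_eq⁴, so T_eq⁴ = S(1−A)/(4σ).
T_eq = [1.47×10⁴ × 0.77 / (4 × 5.67×10⁻⁸)]^(1/4) = (4.99×10¹⁰)^(1/4) = 473 K.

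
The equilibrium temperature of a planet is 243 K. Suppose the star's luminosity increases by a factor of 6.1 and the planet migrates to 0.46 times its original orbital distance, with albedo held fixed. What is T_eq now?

T_eq ≈ 563 K

T_eq ∝ L^(1/4) · d^(−1/2).
T′ = 243 × 6.1^(1/4) / 0.46^(1/2) = 563 K.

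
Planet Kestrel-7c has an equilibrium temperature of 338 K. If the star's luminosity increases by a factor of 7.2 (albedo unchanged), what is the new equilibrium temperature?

T_eq ∝ L^(1/4) · d^(−1/2).
T′ = 338 × 7.2^(1/4) = 554 K.

T_eq ≈ 554 K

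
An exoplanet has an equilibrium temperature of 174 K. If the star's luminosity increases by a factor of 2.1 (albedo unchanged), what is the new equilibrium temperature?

T_eq ∝ L^(1/4) · d^(−1/2).
T′ = 174 × 2.1^(1/4) = 209 K.

T_eq ≈ 209 K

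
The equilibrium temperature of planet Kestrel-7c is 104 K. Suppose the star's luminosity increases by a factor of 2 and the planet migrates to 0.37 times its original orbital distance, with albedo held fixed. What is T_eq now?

T_eq ≈ 203 K

T_eq ∝ L^(1/4) · d^(−1/2).
T′ = 104 × 2^(1/4) / 0.37^(1/2) = 203 K.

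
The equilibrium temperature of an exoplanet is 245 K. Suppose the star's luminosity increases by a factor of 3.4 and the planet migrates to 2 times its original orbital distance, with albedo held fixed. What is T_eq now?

T_eq ≈ 235 K

T_eq ∝ L^(1/4) · d^(−1/2).
T′ = 245 × 3.4^(1/4) / 2^(1/2) = 235 K.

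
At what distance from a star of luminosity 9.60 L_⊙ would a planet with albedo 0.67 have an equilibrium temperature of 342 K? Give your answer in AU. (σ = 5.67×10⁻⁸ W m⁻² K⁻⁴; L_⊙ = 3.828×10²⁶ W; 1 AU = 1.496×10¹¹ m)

d ≈ 1.18 AU

L = 9.60 × 3.828×10²⁶ = 3.67×10²⁷ W.
From T_eq⁴ = L(1−A)/(16πσd²): d = √[L(1−A)/(16πσT_eq⁴)].
d = √[3.67×10²⁷ × 0.33 / (16π × 5.67×10⁻⁸ × (342)⁴)] = 1.76×10¹¹ m = 1.18 AU.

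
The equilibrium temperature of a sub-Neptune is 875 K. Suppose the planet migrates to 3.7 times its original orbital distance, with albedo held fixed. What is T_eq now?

T_eq ≈ 455 K

T_eq ∝ L^(1/4) · d^(−1/2).
T′ = 875 / 3.7^(1/2) = 455 K.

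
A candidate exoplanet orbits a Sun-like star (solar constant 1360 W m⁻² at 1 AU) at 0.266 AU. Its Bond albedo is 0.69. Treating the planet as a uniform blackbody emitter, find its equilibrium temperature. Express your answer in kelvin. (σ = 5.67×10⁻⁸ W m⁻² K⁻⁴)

Flux at 0.266 AU: S = 1360/0.266² = 1.92×10⁴ W m⁻².
Energy balance: absorbed = emitted ⇒ πR²·S(1−A) = 4πR²·σT_eq⁴, so T_eq⁴ = S(1−A)/(4σ).
T_eq = [1.92×10⁴ × 0.31 / (4 × 5.67×10⁻⁸)]^(1/4) = (2.63×10¹⁰)^(1/4) = 403 K.

T_eq ≈ 403 K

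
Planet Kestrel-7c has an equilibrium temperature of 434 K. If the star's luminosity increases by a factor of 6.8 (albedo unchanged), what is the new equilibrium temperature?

T_eq ∝ L^(1/4) · d^(−1/2).
T′ = 434 × 6.8^(1/4) = 701 K.

T_eq ≈ 701 K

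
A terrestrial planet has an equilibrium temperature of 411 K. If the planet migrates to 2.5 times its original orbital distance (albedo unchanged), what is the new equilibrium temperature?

T_eq ∝ L^(1/4) · d^(−1/2).
T′ = 411 / 2.5^(1/2) = 260 K.

T_eq ≈ 260 K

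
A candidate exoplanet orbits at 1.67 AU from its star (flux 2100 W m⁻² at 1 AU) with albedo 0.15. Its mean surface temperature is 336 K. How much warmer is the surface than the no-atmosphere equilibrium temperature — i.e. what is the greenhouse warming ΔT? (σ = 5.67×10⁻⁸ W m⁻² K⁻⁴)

S = 2100/1.67² = 753.0 W m⁻².
T_eq = [S(1−A)/(4σ)]^(1/4) = [753.0×0.85/(4×5.67×10⁻⁸)]^(1/4) = 230.5 K.
ΔT = T_surf − T_eq = 336 − 230.5.

ΔT ≈ 105.5 K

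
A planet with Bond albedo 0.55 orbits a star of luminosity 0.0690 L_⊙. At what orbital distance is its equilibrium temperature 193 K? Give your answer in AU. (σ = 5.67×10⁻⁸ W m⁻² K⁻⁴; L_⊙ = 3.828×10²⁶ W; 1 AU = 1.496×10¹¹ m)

d ≈ 0.366 AU

L = 0.0690 × 3.828×10²⁶ = 2.64×10²⁵ W.
From T_eq⁴ = L(1−A)/(16πσd²): d = √[L(1−A)/(16πσT_eq⁴)].
d = √[2.64×10²⁵ × 0.45 / (16π × 5.67×10⁻⁸ × (193)⁴)] = 5.48×10¹⁰ m = 0.366 AU.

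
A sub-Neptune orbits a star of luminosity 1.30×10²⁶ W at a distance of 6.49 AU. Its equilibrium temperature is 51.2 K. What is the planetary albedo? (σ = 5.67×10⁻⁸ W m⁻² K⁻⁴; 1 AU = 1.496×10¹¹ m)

d = 6.49 AU = 9.71×10¹¹ m.
Flux: S = L/(4πd²) = 1.30×10²⁶/(4π×(9.71×10¹¹)²) = 11.0 W m⁻².
From T_eq⁴ = S(1−A)/(4σ): 1−A = 4σT_eq⁴/S.
1−A = 4 × 5.67×10⁻⁸ × (51.2)⁴ / 11.0 = 0.142.

A ≈ 0.86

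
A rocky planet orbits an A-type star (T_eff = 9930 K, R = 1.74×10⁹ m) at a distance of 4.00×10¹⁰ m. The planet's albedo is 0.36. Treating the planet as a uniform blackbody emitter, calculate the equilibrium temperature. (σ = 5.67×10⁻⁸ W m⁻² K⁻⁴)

T_eq ≈ 1310 K

L = 4πR_⋆²σT_⋆⁴ = 4π(1.74×10⁹)² × 5.67×10⁻⁸ × (9930)⁴ = 2.10×10²⁸ W.
S = L/(4πd²) = 1.04×10⁶ W m⁻².
Energy balance: absorbed = emitted ⇒ πR²·S(1−A) = 4πR²·σT_eq⁴, so T_eq⁴ = S(1−A)/(4σ).
T_eq = [1.04×10⁶ × 0.64 / (4 × 5.67×10⁻⁸)]^(1/4) = (2.94×10¹²)^(1/4) = 1310 K.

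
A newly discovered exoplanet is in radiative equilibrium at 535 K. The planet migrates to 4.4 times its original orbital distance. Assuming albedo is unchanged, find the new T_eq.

T_eq ∝ L^(1/4) · d^(−1/2).
T′ = 535 / 4.4^(1/2) = 255 K.

T_eq ≈ 255 K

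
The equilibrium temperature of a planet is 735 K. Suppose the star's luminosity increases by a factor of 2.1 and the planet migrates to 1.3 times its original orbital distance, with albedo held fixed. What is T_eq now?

T_eq ∝ L^(1/4) · d^(−1/2).
T′ = 735 × 2.1^(1/4) / 1.3^(1/2) = 776 K.

T_eq ≈ 776 K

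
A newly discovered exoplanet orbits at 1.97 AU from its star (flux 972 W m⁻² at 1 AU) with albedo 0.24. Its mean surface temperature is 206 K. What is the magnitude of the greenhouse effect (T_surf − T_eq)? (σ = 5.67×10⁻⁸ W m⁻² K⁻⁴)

S = 972/1.97² = 250.5 W m⁻².
T_eq = [S(1−A)/(4σ)]^(1/4) = [250.5×0.76/(4×5.67×10⁻⁸)]^(1/4) = 170.2 K.
ΔT = T_surf − T_eq = 206 − 170.2.

ΔT ≈ 35.8 K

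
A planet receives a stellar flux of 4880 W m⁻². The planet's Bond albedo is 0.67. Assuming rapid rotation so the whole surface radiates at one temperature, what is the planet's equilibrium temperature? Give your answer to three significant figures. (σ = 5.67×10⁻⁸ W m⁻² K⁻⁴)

Energy balance: absorbed = emitted ⇒ πR²·S(1−A) = 4πR²·σT_eq⁴, so T_eq⁴ = S(1−A)/(4σ).
T_eq = [4880 × 0.33 / (4 × 5.67×10⁻⁸)]^(1/4) = (7.10×10⁹)^(1/4) = 290 K.

T_eq ≈ 290 K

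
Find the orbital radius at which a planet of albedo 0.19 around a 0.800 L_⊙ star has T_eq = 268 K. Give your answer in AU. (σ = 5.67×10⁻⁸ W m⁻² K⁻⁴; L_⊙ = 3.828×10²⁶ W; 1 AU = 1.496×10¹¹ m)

L = 0.800 × 3.828×10²⁶ = 3.06×10²⁶ W.
From T_eq⁴ = L(1−A)/(16πσd²): d = √[L(1−A)/(16πσT_eq⁴)].
d = √[3.06×10²⁶ × 0.81 / (16π × 5.67×10⁻⁸ × (268)⁴)] = 1.30×10¹¹ m = 0.868 AU.

d ≈ 0.868 AU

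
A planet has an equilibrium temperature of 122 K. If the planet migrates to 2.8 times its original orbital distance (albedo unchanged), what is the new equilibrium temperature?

T_eq ≈ 72.9 K

T_eq ∝ L^(1/4) · d^(−1/2).
T′ = 122 / 2.8^(1/2) = 72.9 K.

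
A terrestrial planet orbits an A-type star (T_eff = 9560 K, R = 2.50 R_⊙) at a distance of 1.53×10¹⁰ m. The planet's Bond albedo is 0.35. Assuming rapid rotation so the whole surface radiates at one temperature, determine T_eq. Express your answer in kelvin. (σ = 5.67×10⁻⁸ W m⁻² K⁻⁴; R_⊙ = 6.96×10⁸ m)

R_⋆ = 2.50 × 6.96×10⁸ = 1.74×10⁹ m.
L = 4πR_⋆²σT_⋆⁴ = 4π(1.74×10⁹)² × 5.67×10⁻⁸ × (9560)⁴ = 1.80×10²⁸ W.
S = L/(4πd²) = 6.13×10⁶ W m⁻².
Energy balance: absorbed = emitted ⇒ πR²·S(1−A) = 4πR²·σT_eq⁴, so T_eq⁴ = S(1−A)/(4σ).
T_eq = [6.13×10⁶ × 0.65 / (4 × 5.67×10⁻⁸)]^(1/4) = (1.76×10¹³)^(1/4) = 2050 K.

T_eq ≈ 2050 K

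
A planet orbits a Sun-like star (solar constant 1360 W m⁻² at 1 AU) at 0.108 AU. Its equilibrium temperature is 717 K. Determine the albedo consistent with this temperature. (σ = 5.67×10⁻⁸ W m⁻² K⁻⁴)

Flux at 0.108 AU: S = 1360/0.108² = 1.17×10⁵ W m⁻².
From T_eq⁴ = S(1−A)/(4σ): 1−A = 4σT_eq⁴/S.
1−A = 4 × 5.67×10⁻⁸ × (717)⁴ / 1.17×10⁵ = 0.514.

A ≈ 0.49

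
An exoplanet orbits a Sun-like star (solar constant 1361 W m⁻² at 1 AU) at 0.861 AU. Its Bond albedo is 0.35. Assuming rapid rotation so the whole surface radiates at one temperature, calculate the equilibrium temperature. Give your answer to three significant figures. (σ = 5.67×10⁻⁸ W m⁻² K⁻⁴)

T_eq ≈ 269 K

Flux at 0.861 AU: S = 1361/0.861² = 1840 W m⁻².
Energy balance: absorbed = emitted ⇒ πR²·S(1−A) = 4πR²·σT_eq⁴, so T_eq⁴ = S(1−A)/(4σ).
T_eq = [1840 × 0.65 / (4 × 5.67×10⁻⁸)]^(1/4) = (5.26×10⁹)^(1/4) = 269 K.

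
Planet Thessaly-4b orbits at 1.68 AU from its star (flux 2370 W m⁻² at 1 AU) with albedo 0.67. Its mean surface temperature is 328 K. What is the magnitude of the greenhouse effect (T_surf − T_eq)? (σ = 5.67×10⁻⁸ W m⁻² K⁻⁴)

ΔT ≈ 141.0 K

S = 2370/1.68² = 839.7 W m⁻².
T_eq = [S(1−A)/(4σ)]^(1/4) = [839.7×0.33/(4×5.67×10⁻⁸)]^(1/4) = 187.0 K.
ΔT = T_surf − T_eq = 328 − 187.0.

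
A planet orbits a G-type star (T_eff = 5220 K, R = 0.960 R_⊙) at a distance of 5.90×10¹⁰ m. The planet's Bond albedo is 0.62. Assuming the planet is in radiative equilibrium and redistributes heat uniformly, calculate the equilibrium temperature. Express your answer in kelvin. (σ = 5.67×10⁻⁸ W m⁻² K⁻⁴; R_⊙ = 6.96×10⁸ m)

R_⋆ = 0.960 × 6.96×10⁸ = 6.68×10⁸ m.
L = 4πR_⋆²σT_⋆⁴ = 4π(6.68×10⁸)² × 5.67×10⁻⁸ × (5220)⁴ = 2.36×10²⁶ W.
S = L/(4πd²) = 5400 W m⁻².
Energy balance: absorbed = emitted ⇒ πR²·S(1−A) = 4πR²·σT_eq⁴, so T_eq⁴ = S(1−A)/(4σ).
T_eq = [5400 × 0.38 / (4 × 5.67×10⁻⁸)]^(1/4) = (9.05×10⁹)^(1/4) = 308 K.

T_eq ≈ 308 K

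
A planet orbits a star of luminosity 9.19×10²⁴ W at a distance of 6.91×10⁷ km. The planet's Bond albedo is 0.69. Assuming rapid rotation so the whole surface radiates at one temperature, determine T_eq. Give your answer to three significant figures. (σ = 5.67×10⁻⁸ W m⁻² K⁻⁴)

T_eq ≈ 120 K

d = 6.91×10⁷ km = 6.91×10¹⁰ m.
Flux: S = L/(4πd²) = 9.19×10²⁴/(4π×(6.91×10¹⁰)²) = 153 W m⁻².
Energy balance: absorbed = emitted ⇒ πR²·S(1−A) = 4πR²·σT_eq⁴, so T_eq⁴ = S(1−A)/(4σ).
T_eq = [153 × 0.31 / (4 × 5.67×10⁻⁸)]^(1/4) = (2.09×10⁸)^(1/4) = 120 K.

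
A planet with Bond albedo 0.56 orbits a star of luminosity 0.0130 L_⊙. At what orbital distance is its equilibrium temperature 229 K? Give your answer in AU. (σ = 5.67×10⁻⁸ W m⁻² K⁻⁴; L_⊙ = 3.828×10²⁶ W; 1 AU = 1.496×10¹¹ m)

d ≈ 0.112 AU

L = 0.0130 × 3.828×10²⁶ = 4.98×10²⁴ W.
From T_eq⁴ = L(1−A)/(16πσd²): d = √[L(1−A)/(16πσT_eq⁴)].
d = √[4.98×10²⁴ × 0.44 / (16π × 5.67×10⁻⁸ × (229)⁴)] = 1.67×10¹⁰ m = 0.112 AU.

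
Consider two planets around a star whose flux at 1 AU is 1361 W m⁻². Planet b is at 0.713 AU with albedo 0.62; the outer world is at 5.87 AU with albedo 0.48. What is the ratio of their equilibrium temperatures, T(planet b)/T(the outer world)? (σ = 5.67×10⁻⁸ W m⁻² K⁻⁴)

T_eq = [S₀(1−A)/(4σd²)]^(1/4), so T ∝ (1−A)^(1/4) / √d.
T₁ = [1361×0.38/(4×5.67×10⁻⁸×0.713²)]^(1/4) = 258.79 K.
T₂ = [1361×0.52/(4×5.67×10⁻⁸×5.87²)]^(1/4) = 97.55 K.

T₁/T₂ ≈ 2.653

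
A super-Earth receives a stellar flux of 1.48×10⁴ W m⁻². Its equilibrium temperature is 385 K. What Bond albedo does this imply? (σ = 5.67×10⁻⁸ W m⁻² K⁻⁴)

From T_eq⁴ = S(1−A)/(4σ): 1−A = 4σT_eq⁴/S.
1−A = 4 × 5.67×10⁻⁸ × (385)⁴ / 1.48×10⁴ = 0.337.

A ≈ 0.66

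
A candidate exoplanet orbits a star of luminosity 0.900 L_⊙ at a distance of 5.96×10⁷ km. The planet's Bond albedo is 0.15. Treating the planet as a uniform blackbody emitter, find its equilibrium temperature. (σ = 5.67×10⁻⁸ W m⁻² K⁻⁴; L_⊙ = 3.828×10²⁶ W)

T_eq ≈ 412 K

d = 5.96×10⁷ km = 5.96×10¹⁰ m.
L = 0.900 × 3.828×10²⁶ = 3.45×10²⁶ W.
Flux: S = L/(4πd²) = 3.45×10²⁶/(4π×(5.96×10¹⁰)²) = 7720 W m⁻².
Energy balance: absorbed = emitted ⇒ πR²·S(1−A) = 4πR²·σT_eq⁴, so T_eq⁴ = S(1−A)/(4σ).
T_eq = [7720 × 0.85 / (4 × 5.67×10⁻⁸)]^(1/4) = (2.89×10¹⁰)^(1/4) = 412 K.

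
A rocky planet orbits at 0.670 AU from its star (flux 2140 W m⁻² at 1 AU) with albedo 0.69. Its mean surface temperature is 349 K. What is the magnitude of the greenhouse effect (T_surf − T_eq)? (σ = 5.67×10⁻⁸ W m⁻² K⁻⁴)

S = 2140/0.670² = 4767 W m⁻².
T_eq = [S(1−A)/(4σ)]^(1/4) = [4767×0.31/(4×5.67×10⁻⁸)]^(1/4) = 284.1 K.
ΔT = T_surf − T_eq = 349 − 284.1.

ΔT ≈ 64.9 K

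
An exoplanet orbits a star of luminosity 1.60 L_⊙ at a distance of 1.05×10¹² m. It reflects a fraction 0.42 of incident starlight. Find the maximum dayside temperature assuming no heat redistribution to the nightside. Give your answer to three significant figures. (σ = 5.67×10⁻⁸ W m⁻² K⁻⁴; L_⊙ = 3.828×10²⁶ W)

T_ss ≈ 146 K

L = 1.60 × 3.828×10²⁶ = 6.12×10²⁶ W.
Flux: S = L/(4πd²) = 6.12×10²⁶/(4π×(1.05×10¹²)²) = 44.2 W m⁻².
With no redistribution each surface element balances locally: S(1−A) = σT⁴.
T = [44.2 × 0.58 / 5.67×10⁻⁸]^(1/4) = (4.52×10⁸)^(1/4) = 146 K.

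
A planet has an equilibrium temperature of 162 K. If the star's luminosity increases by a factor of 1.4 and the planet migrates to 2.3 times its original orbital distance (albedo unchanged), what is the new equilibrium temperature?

T_eq ∝ L^(1/4) · d^(−1/2).
T′ = 162 × 1.4^(1/4) / 2.3^(1/2) = 116 K.

T_eq ≈ 116 K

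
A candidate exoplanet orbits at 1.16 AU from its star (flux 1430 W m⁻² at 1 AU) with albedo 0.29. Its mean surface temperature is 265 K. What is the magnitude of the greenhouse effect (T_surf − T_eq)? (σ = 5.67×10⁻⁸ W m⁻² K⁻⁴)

ΔT ≈ 24.8 K

S = 1430/1.16² = 1063 W m⁻².
T_eq = [S(1−A)/(4σ)]^(1/4) = [1063×0.71/(4×5.67×10⁻⁸)]^(1/4) = 240.2 K.
ΔT = T_surf − T_eq = 265 − 240.2.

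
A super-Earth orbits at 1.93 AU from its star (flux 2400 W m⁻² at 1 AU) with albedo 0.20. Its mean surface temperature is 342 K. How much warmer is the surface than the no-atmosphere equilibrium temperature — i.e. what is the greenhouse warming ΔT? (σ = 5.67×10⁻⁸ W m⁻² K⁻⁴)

S = 2400/1.93² = 644.3 W m⁻².
T_eq = [S(1−A)/(4σ)]^(1/4) = [644.3×0.80/(4×5.67×10⁻⁸)]^(1/4) = 218.3 K.
ΔT = T_surf − T_eq = 342 − 218.3.

ΔT ≈ 123.7 K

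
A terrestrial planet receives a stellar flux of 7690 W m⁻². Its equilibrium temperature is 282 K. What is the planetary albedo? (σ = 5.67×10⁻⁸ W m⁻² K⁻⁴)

From T_eq⁴ = S(1−A)/(4σ): 1−A = 4σT_eq⁴/S.
1−A = 4 × 5.67×10⁻⁸ × (282)⁴ / 7690 = 0.187.

A ≈ 0.81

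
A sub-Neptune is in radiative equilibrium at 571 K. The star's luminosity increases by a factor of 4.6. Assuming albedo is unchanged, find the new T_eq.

T_eq ≈ 836 K

T_eq ∝ L^(1/4) · d^(−1/2).
T′ = 571 × 4.6^(1/4) = 836 K.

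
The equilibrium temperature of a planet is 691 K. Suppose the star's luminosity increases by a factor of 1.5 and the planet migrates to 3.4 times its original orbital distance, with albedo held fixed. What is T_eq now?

T_eq ≈ 415 K

T_eq ∝ L^(1/4) · d^(−1/2).
T′ = 691 × 1.5^(1/4) / 3.4^(1/2) = 415 K.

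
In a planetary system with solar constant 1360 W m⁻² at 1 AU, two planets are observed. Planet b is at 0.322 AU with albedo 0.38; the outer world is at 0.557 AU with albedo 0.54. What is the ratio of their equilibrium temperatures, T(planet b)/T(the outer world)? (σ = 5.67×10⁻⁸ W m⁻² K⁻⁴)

T₁/T₂ ≈ 1.417

T_eq = [S₀(1−A)/(4σd²)]^(1/4), so T ∝ (1−A)^(1/4) / √d.
T₁ = [1360×0.62/(4×5.67×10⁻⁸×0.322²)]^(1/4) = 435.15 K.
T₂ = [1360×0.46/(4×5.67×10⁻⁸×0.557²)]^(1/4) = 307.07 K.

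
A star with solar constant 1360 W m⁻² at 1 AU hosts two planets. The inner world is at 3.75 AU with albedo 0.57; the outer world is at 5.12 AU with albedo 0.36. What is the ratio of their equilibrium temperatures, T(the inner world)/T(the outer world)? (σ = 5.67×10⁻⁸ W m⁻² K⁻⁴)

T_eq = [S₀(1−A)/(4σd²)]^(1/4), so T ∝ (1−A)^(1/4) / √d.
T₁ = [1360×0.43/(4×5.67×10⁻⁸×3.75²)]^(1/4) = 116.37 K.
T₂ = [1360×0.64/(4×5.67×10⁻⁸×5.12²)]^(1/4) = 110.00 K.

T₁/T₂ ≈ 1.058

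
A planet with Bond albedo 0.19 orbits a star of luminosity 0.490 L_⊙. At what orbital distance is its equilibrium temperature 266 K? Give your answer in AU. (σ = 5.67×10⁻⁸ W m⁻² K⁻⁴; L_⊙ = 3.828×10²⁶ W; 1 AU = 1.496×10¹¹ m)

d ≈ 0.690 AU

L = 0.490 × 3.828×10²⁶ = 1.88×10²⁶ W.
From T_eq⁴ = L(1−A)/(16πσd²): d = √[L(1−A)/(16πσT_eq⁴)].
d = √[1.88×10²⁶ × 0.81 / (16π × 5.67×10⁻⁸ × (266)⁴)] = 1.03×10¹¹ m = 0.690 AU.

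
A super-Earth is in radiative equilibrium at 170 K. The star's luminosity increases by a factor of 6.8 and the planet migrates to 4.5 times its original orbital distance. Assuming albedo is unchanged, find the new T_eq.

T_eq ≈ 129 K

T_eq ∝ L^(1/4) · d^(−1/2).
T′ = 170 × 6.8^(1/4) / 4.5^(1/2) = 129 K.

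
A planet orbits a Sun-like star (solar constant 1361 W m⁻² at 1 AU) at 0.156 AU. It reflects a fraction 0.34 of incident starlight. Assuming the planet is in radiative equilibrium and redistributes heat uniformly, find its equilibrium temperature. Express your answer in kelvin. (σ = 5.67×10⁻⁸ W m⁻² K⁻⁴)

T_eq ≈ 635 K

Flux at 0.156 AU: S = 1361/0.156² = 5.59×10⁴ W m⁻².
Energy balance: absorbed = emitted ⇒ πR²·S(1−A) = 4πR²·σT_eq⁴, so T_eq⁴ = S(1−A)/(4σ).
T_eq = [5.59×10⁴ × 0.66 / (4 × 5.67×10⁻⁸)]^(1/4) = (1.63×10¹¹)^(1/4) = 635 K.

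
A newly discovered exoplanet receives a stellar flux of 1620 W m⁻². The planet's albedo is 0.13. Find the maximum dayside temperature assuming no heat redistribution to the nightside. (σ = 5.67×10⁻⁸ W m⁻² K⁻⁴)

With no redistribution each surface element balances locally: S(1−A) = σT⁴.
T = [1620 × 0.87 / 5.67×10⁻⁸]^(1/4) = (2.49×10¹⁰)^(1/4) = 397 K.

T_ss ≈ 397 K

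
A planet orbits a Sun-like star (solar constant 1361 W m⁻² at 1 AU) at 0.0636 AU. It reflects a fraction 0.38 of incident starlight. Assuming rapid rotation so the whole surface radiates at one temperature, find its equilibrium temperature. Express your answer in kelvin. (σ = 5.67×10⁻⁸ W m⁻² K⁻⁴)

Flux at 0.0636 AU: S = 1361/0.0636² = 3.36×10⁵ W m⁻².
Energy balance: absorbed = emitted ⇒ πR²·S(1−A) = 4πR²·σT_eq⁴, so T_eq⁴ = S(1−A)/(4σ).
T_eq = [3.36×10⁵ × 0.62 / (4 × 5.67×10⁻⁸)]^(1/4) = (9.20×10¹¹)^(1/4) = 979 K.

T_eq ≈ 979 K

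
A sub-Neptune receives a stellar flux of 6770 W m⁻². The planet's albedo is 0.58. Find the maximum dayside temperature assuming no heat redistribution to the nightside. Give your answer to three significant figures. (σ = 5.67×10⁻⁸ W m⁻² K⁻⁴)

With no redistribution each surface element balances locally: S(1−A) = σT⁴.
T = [6770 × 0.42 / 5.67×10⁻⁸]^(1/4) = (5.01×10¹⁰)^(1/4) = 473 K.

T_ss ≈ 473 K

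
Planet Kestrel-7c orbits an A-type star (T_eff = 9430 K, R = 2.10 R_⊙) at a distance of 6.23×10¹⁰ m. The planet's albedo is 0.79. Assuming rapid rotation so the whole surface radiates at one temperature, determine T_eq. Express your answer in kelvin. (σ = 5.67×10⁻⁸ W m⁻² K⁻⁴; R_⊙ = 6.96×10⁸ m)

T_eq ≈ 691 K

R_⋆ = 2.10 × 6.96×10⁸ = 1.46×10⁹ m.
L = 4πR_⋆²σT_⋆⁴ = 4π(1.46×10⁹)² × 5.67×10⁻⁸ × (9430)⁴ = 1.20×10²⁸ W.
S = L/(4πd²) = 2.47×10⁵ W m⁻².
Energy balance: absorbed = emitted ⇒ πR²·S(1−A) = 4πR²·σT_eq⁴, so T_eq⁴ = S(1−A)/(4σ).
T_eq = [2.47×10⁵ × 0.21 / (4 × 5.67×10⁻⁸)]^(1/4) = (2.29×10¹¹)^(1/4) = 691 K.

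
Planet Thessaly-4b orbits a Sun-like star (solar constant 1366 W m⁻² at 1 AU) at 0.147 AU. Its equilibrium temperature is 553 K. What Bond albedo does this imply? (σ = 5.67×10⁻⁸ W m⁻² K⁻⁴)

A ≈ 0.66

Flux at 0.147 AU: S = 1366/0.147² = 6.32×10⁴ W m⁻².
From T_eq⁴ = S(1−A)/(4σ): 1−A = 4σT_eq⁴/S.
1−A = 4 × 5.67×10⁻⁸ × (553)⁴ / 6.32×10⁴ = 0.336.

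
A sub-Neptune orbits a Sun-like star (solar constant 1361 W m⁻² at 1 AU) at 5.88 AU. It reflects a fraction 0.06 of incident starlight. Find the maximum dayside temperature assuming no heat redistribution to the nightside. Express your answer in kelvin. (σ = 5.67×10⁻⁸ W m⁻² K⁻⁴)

Flux at 5.88 AU: S = 1361/5.88² = 39.4 W m⁻².
With no redistribution each surface element balances locally: S(1−A) = σT⁴.
T = [39.4 × 0.94 / 5.67×10⁻⁸]^(1/4) = (6.53×10⁸)^(1/4) = 160 K.

T_ss ≈ 160 K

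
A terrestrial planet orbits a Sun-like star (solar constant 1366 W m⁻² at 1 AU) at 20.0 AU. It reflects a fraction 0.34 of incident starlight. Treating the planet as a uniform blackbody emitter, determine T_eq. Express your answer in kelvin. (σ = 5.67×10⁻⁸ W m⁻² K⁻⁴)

Flux at 20.0 AU: S = 1366/20.0² = 3.42 W m⁻².
Energy balance: absorbed = emitted ⇒ πR²·S(1−A) = 4πR²·σT_eq⁴, so T_eq⁴ = S(1−A)/(4σ).
T_eq = [3.42 × 0.66 / (4 × 5.67×10⁻⁸)]^(1/4) = (9.94×10⁶)^(1/4) = 56.1 K.

T_eq ≈ 56.1 K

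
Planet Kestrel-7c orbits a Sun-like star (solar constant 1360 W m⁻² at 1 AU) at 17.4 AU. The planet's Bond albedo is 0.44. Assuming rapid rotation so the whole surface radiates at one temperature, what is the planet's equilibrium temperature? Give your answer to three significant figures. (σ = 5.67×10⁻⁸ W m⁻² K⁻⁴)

T_eq ≈ 57.7 K

Flux at 17.4 AU: S = 1360/17.4² = 4.49 W m⁻².
Energy balance: absorbed = emitted ⇒ πR²·S(1−A) = 4πR²·σT_eq⁴, so T_eq⁴ = S(1−A)/(4σ).
T_eq = [4.49 × 0.56 / (4 × 5.67×10⁻⁸)]^(1/4) = (1.11×10⁷)^(1/4) = 57.7 K.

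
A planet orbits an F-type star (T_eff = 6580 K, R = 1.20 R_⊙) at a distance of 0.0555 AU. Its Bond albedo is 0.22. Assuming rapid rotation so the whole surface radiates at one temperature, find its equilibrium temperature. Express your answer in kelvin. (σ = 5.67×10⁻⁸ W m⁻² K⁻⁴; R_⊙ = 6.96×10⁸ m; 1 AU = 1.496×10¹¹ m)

T_eq ≈ 1390 K

R_⋆ = 1.20 × 6.96×10⁸ = 8.35×10⁸ m.
d = 0.0555 AU = 8.30×10⁹ m.
L = 4πR_⋆²σT_⋆⁴ = 4π(8.35×10⁸)² × 5.67×10⁻⁸ × (6580)⁴ = 9.32×10²⁶ W.
S = L/(4πd²) = 1.08×10⁶ W m⁻².
Energy balance: absorbed = emitted ⇒ πR²·S(1−A) = 4πR²·σT_eq⁴, so T_eq⁴ = S(1−A)/(4σ).
T_eq = [1.08×10⁶ × 0.78 / (4 × 5.67×10⁻⁸)]^(1/4) = (3.70×10¹²)^(1/4) = 1390 K.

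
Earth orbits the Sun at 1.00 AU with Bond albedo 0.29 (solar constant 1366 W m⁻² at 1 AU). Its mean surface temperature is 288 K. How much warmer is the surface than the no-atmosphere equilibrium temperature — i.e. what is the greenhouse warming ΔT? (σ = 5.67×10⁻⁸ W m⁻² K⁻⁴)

ΔT ≈ 32.3 K

S = 1366/1.00² = 1366 W m⁻².
T_eq = [S(1−A)/(4σ)]^(1/4) = [1366×0.71/(4×5.67×10⁻⁸)]^(1/4) = 255.7 K.
ΔT = T_surf − T_eq = 288 − 255.7.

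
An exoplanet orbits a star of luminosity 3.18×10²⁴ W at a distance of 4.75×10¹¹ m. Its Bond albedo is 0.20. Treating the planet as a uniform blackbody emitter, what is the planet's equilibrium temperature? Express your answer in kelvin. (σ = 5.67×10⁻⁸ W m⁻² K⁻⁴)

T_eq ≈ 44.6 K

Flux: S = L/(4πd²) = 3.18×10²⁴/(4π×(4.75×10¹¹)²) = 1.12 W m⁻².
Energy balance: absorbed = emitted ⇒ πR²·S(1−A) = 4πR²·σT_eq⁴, so T_eq⁴ = S(1−A)/(4σ).
T_eq = [1.12 × 0.80 / (4 × 5.67×10⁻⁸)]^(1/4) = (3.96×10⁶)^(1/4) = 44.6 K.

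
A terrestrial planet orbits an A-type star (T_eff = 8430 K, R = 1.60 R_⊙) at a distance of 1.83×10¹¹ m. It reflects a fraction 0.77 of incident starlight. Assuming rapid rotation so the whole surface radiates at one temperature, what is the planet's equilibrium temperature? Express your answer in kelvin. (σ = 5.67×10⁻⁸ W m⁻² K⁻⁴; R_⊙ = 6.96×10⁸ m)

T_eq ≈ 322 K

R_⋆ = 1.60 × 6.96×10⁸ = 1.11×10⁹ m.
L = 4πR_⋆²σT_⋆⁴ = 4π(1.11×10⁹)² × 5.67×10⁻⁸ × (8430)⁴ = 4.46×10²⁷ W.
S = L/(4πd²) = 1.06×10⁴ W m⁻².
Energy balance: absorbed = emitted ⇒ πR²·S(1−A) = 4πR²·σT_eq⁴, so T_eq⁴ = S(1−A)/(4σ).
T_eq = [1.06×10⁴ × 0.23 / (4 × 5.67×10⁻⁸)]^(1/4) = (1.08×10¹⁰)^(1/4) = 322 K.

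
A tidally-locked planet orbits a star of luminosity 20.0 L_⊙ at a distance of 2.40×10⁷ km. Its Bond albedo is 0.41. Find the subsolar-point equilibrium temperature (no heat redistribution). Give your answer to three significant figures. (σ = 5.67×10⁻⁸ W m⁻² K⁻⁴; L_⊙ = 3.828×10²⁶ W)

d = 2.40×10⁷ km = 2.40×10¹⁰ m.
L = 20.0 × 3.828×10²⁶ = 7.66×10²⁷ W.
Flux: S = L/(4πd²) = 7.66×10²⁷/(4π×(2.40×10¹⁰)²) = 1.06×10⁶ W m⁻².
At the subsolar point the surface absorbs S(1−A) and emits σT⁴ per unit area — no factor of 4, since only the local patch is in balance.
T = [1.06×10⁶ × 0.59 / 5.67×10⁻⁸]^(1/4) = (1.10×10¹³)^(1/4) = 1820 K.

T_ss ≈ 1820 K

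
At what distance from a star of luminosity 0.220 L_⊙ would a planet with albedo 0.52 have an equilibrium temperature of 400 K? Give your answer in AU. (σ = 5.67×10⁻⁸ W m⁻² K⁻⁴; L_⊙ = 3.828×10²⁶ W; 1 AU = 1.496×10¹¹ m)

L = 0.220 × 3.828×10²⁶ = 8.42×10²⁵ W.
From T_eq⁴ = L(1−A)/(16πσd²): d = √[L(1−A)/(16πσT_eq⁴)].
d = √[8.42×10²⁵ × 0.48 / (16π × 5.67×10⁻⁸ × (400)⁴)] = 2.35×10¹⁰ m = 0.157 AU.

d ≈ 0.157 AU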